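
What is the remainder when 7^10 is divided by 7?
By repeated squaring (mod 7): 7^{1}≡0, 7^{2}≡0, 7^{4}≡0, 7^{8}≡0. Then 7^{10} = 7^{8+2} ≡ 0 × 0 ≡ 0 (mod 7)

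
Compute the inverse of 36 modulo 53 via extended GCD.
Extended GCD: 36(-25) + 53(17) = 1. So 36^(-1) ≡ -25 ≡ 28 (mod 53). Verify: 36 × 28 = 1008 ≡ 1 (mod 53)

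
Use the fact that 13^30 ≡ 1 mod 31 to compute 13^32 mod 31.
By Fermat: 13^{30} ≡ 1 mod 31. So 13^{32} = 13^{30} · 13^{2} ≡ 13^{2} ≡ 14 mod 31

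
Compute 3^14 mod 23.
By repeated squaring mod 23: 3^{1}≡3, 3^{2}≡9, 3^{4}≡12, 3^{8}≡6. Then 3^{14} = 3^{8+4+2} ≡ 6 × 12 × 9 ≡ 4 mod 23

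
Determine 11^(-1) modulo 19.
Since 19 is prime, by Fermat 11^(-1) ≡ 11^{17} ≡ 7 mod 19. Verify: 11 × 7 = 77 ≡ 1 mod 19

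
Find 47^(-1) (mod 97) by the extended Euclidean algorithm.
Extended GCD: 47(-33) + 97(16) = 1. So 47^(-1) ≡ -33 ≡ 64 (mod 97). Verify: 47 × 64 = 3008 ≡ 1 (mod 97)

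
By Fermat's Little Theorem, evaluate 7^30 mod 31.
By Fermat's Little Theorem, 7^{30} ≡ 1 mod 31 since 31 is prime and gcd(7, 31) = 1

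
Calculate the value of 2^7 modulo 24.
By repeated squaring mod 24: 2^{1}≡2, 2^{2}≡4, 2^{4}≡16. Then 2^{7} = 2^{4+2+1} ≡ 16 × 4 × 2 ≡ 8 mod 24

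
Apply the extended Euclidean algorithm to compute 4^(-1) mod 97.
Extended GCD: 4(-24) + 97(1) = 1. So 4^(-1) ≡ -24 ≡ 73 (mod 97). Verify: 4 × 73 = 292 ≡ 1 (mod 97)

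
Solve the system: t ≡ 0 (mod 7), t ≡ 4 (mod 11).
M = 7 × 11 = 77. M₁ = 11, y₁ ≡ 2 (mod 7). M₂ = 7, y₂ ≡ 8 (mod 11). t = 0×11×2 + 4×7×8 ≡ 70 (mod 77)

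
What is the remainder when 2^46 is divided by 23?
Using Fermat: 2^{22} ≡ 1 mod 23. 46 ≡ 2 mod 22. So 2^{46} ≡ 2^{2} ≡ 4 mod 23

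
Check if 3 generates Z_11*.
3^{5} ≡ 1 (mod 11) and 5 < 10, so ord_11(3) = 5 ≠ 10 and 3 is not a primitive root.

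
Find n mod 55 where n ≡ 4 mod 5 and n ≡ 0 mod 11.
M = 5 × 11 = 55. M₁ = 11, y₁ ≡ 1 mod 5. M₂ = 5, y₂ ≡ 9 mod 11. n = 4×11×1 + 0×5×9 ≡ 44 mod 55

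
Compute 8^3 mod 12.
8^{3} = 512 ≡ 8 (mod 12)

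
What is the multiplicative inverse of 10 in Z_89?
Since 89 is prime, by Fermat 10^(-1) ≡ 10^{87} ≡ 9 (mod 89). Verify: 10 × 9 = 90 ≡ 1 (mod 89)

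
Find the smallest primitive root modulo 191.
g = 19. For each prime q|190: 19^{95}≡190, 19^{38}≡39, 19^{10}≡52, none ≡ 1, so ord_191(19) = 190 and 19 is a primitive root.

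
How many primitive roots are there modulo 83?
A prime p has φ(p-1) primitive roots; here φ(82) = 40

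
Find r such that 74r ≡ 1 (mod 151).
Since 151 is prime, by Fermat 74^(-1) ≡ 74^{149} ≡ 100 (mod 151). Verify: 74 × 100 = 7400 ≡ 1 (mod 151)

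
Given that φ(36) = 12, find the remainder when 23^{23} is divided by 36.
By Euler: 23^{12} ≡ 1 (mod 36) since gcd(23, 36) = 1. 23 = 1×12 + 11. So 23^{23} ≡ 23^{11} ≡ 11 (mod 36)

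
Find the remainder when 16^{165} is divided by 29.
By Fermat: 16^{28} ≡ 1 (mod 29). 165 = 5×28 + 25. So 16^{165} ≡ 16^{25} ≡ 25 (mod 29)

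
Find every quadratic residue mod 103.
QRs mod 103: {1, 2, 4, 7, 8, 9, 13, 14, 15, 16, 17, 18, 19, 23, 25, 26, 28, 29, 30, 32, 33, 34, 36, 38, 41, 46, 49, 50, 52, 55, 56, 58, 59, 60, 61, 63, 64, 66, 68, 72, 76, 79, 81, 82, 83, 91, 92, 93, 97, 98, 100}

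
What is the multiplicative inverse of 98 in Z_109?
Since 109 is prime, by Fermat 98^(-1) ≡ 98^{107} ≡ 99 mod 109. Verify: 98 × 99 = 9702 ≡ 1 mod 109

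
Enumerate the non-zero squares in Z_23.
Squares in Z_23*: {1, 2, 3, 4, 6, 8, 9, 12, 13, 16, 18}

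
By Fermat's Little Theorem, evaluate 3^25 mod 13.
By Fermat: 3^{12} ≡ 1 mod 13. 25 = 2×12 + 1. So 3^{25} ≡ 3^{1} ≡ 3 mod 13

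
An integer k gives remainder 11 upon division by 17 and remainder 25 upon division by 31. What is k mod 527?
M = 17 × 31 = 527. M₁ = 31, y₁ ≡ 11 mod 17. M₂ = 17, y₂ ≡ 11 mod 31. k = 11×31×11 + 25×17×11 ≡ 521 mod 527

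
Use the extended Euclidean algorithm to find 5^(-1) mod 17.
Extended GCD: 5(7) + 17(-2) = 1. So 5^(-1) ≡ 7 (mod 17). Verify: 5 × 7 = 35 ≡ 1 (mod 17)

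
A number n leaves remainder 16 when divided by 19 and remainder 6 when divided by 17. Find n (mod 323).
M = 19 × 17 = 323. M₁ = 17, y₁ ≡ 9 (mod 19). M₂ = 19, y₂ ≡ 9 (mod 17). n = 16×17×9 + 6×19×9 ≡ 244 (mod 323)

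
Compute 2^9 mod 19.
By repeated squaring mod 19: 2^{1}≡2, 2^{2}≡4, 2^{4}≡16, 2^{8}≡9. Then 2^{9} = 2^{8+1} ≡ 9 × 2 ≡ 18 mod 19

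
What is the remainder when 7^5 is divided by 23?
By repeated squaring (mod 23): 7^{1}≡7, 7^{2}≡3, 7^{4}≡9. Then 7^{5} = 7^{4+1} ≡ 9 × 7 ≡ 17 (mod 23)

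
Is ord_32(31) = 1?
Powers of 31 mod 32: 31^1≡31, 31^2≡1. 31^1≡31≢1, so ord ≠ 1. No, the actual order is 2.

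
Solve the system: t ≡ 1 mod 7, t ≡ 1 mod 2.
M = 7 × 2 = 14. M₁ = 2, y₁ ≡ 4 mod 7. M₂ = 7, y₂ ≡ 1 mod 2. t = 1×2×4 + 1×7×1 ≡ 1 mod 14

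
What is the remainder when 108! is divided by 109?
By Wilson's theorem, (108)! ≡ -1 ≡ 108 mod 109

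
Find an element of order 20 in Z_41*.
2 has order 20 mod 41 since 2^{20} ≡ 1 mod 41 and no smaller power works.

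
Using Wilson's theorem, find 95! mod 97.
(96)! = (95)! × (96) ≡ -1 mod 97. So (95)! ≡ -1 × (96)^(-1) ≡ (-1)×(-1) = 1 mod 97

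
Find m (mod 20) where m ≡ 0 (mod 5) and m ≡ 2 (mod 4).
M = 5 × 4 = 20. M₁ = 4, y₁ ≡ 4 (mod 5). M₂ = 5, y₂ ≡ 1 (mod 4). m = 0×4×4 + 2×5×1 ≡ 10 (mod 20)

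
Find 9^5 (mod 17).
By repeated squaring (mod 17): 9^{1}≡9, 9^{2}≡13, 9^{4}≡16. Then 9^{5} = 9^{4+1} ≡ 16 × 9 ≡ 8 (mod 17)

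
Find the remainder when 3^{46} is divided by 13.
By Fermat: 3^{12} ≡ 1 (mod 13). 46 = 3×12 + 10. So 3^{46} ≡ 3^{10} ≡ 3 (mod 13)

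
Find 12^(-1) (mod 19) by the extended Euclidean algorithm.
Extended GCD: 12(8) + 19(-5) = 1. So 12^(-1) ≡ 8 (mod 19). Verify: 12 × 8 = 96 ≡ 1 (mod 19)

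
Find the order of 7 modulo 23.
Powers of 7 mod 23: 7^1≡7, 7^2≡3, 7^3≡21, 7^4≡9, 7^5≡17, 7^6≡4, 7^7≡5, 7^8≡12, 7^9≡15, 7^10≡13, 7^11≡22, 7^12≡16, 7^13≡20, 7^14≡2, 7^15≡14, 7^16≡6, 7^17≡19, 7^18≡18, 7^19≡11, 7^20≡8, 7^21≡10, 7^22≡1. ord_23(7) = 22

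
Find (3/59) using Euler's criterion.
(3/59) = 3^{29} mod 59 = 1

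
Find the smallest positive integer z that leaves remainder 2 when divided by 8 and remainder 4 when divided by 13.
M = 8 × 13 = 104. M₁ = 13, y₁ ≡ 5 (mod 8). M₂ = 8, y₂ ≡ 5 (mod 13). z = 2×13×5 + 4×8×5 ≡ 82 (mod 104)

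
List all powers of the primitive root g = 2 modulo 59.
2^1, 2^2, ..., 2^{58} mod 59: [2, 4, 8, 16, 32, 5, 10, 20, 40, 21, 42, 25, 50, 41, 23, 46, 33, 7, 14, 28, 56, 53, 47, 35, 11, 22, 44, 29, 58, 57, 55, 51, 43, 27, 54, 49, 39, 19, 38, 17, 34, 9, 18, 36, 13, 26, 52, 45, 31, 3, 6, 12, 24, 48, 37, 15, 30, 1]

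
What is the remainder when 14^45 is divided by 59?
By repeated squaring mod 59: 14^{1}≡14, 14^{2}≡19, 14^{4}≡7, 14^{8}≡49, 14^{16}≡41, 14^{32}≡29. Then 14^{45} = 14^{32+8+4+1} ≡ 29 × 49 × 7 × 14 ≡ 18 mod 59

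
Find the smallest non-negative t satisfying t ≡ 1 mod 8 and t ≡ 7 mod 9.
M = 8 × 9 = 72. M₁ = 9, y₁ ≡ 1 mod 8. M₂ = 8, y₂ ≡ 8 mod 9. t = 1×9×1 + 7×8×8 ≡ 25 mod 72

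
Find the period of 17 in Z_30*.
Powers of 17 mod 30: 17^1≡17, 17^2≡19, 17^3≡23, 17^4≡1. Order = 4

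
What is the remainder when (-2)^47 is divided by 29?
Using Fermat: (-2)^{28} ≡ 1 (mod 29). 47 ≡ 19 (mod 28). So (-2)^{47} ≡ (-2)^{19} ≡ 3 (mod 29)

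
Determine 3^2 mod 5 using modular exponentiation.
3^{2} = 9 ≡ 4 mod 5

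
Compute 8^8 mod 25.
By repeated squaring mod 25: 8^{1}≡8, 8^{2}≡14, 8^{4}≡21, 8^{8}≡16. So 8^{8} ≡ 16 mod 25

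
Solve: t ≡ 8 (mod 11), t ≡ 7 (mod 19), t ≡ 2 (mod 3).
M = 11 × 19 × 3 = 627. M₁ = 57, y₁ ≡ 6 (mod 11). M₂ = 33, y₂ ≡ 15 (mod 19). M₃ = 209, y₃ ≡ 2 (mod 3). t = 8×57×6 + 7×33×15 + 2×209×2 ≡ 140 (mod 627)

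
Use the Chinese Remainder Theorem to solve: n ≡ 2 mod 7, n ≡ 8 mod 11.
M = 7 × 11 = 77. M₁ = 11, y₁ ≡ 2 mod 7. M₂ = 7, y₂ ≡ 8 mod 11. n = 2×11×2 + 8×7×8 ≡ 30 mod 77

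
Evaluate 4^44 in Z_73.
By repeated squaring mod 73: 4^{1}≡4, 4^{2}≡16, 4^{4}≡37, 4^{8}≡55, 4^{16}≡32, 4^{32}≡2. Then 4^{44} = 4^{32+8+4} ≡ 2 × 55 × 37 ≡ 55 mod 73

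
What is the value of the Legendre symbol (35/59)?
(35/59) = 35^{29} mod 59 = 1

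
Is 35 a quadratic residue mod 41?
By Euler's criterion: 35^{20} ≡ 40 mod 41. Since this equals -1 (≡ 40), 35 is not a QR.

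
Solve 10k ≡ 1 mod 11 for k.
Since 11 is prime, by Fermat 10^(-1) ≡ 10^{9} ≡ 10 mod 11. Verify: 10 × 10 = 100 ≡ 1 mod 11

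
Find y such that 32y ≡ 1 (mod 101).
Since 101 is prime, by Fermat 32^(-1) ≡ 32^{99} ≡ 60 (mod 101). Verify: 32 × 60 = 1920 ≡ 1 (mod 101)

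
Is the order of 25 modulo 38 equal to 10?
Powers of 25 mod 38: 25^1≡25, 25^2≡17, 25^3≡7, 25^4≡23, 25^5≡5, 25^6≡11, 25^7≡9, 25^8≡35, 25^9≡1. Already 25^9≡1, so the order is 9 < 10. No, the actual order is 9.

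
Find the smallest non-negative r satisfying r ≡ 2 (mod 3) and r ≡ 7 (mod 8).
M = 3 × 8 = 24. M₁ = 8, y₁ ≡ 2 (mod 3). M₂ = 3, y₂ ≡ 3 (mod 8). r = 2×8×2 + 7×3×3 ≡ 23 (mod 24)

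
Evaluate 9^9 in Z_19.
By repeated squaring mod 19: 9^{1}≡9, 9^{2}≡5, 9^{4}≡6, 9^{8}≡17. Then 9^{9} = 9^{8+1} ≡ 17 × 9 ≡ 1 mod 19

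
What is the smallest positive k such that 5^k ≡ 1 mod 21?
Powers of 5 mod 21: 5^1≡5, 5^2≡4, 5^3≡20, 5^4≡16, 5^5≡17, 5^6≡1. Order = 6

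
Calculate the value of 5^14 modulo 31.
By repeated squaring mod 31: 5^{1}≡5, 5^{2}≡25, 5^{4}≡5, 5^{8}≡25. Then 5^{14} = 5^{8+4+2} ≡ 25 × 5 × 25 ≡ 25 mod 31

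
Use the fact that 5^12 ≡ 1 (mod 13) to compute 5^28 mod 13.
By Fermat: 5^{12} ≡ 1 (mod 13). 28 = 2×12 + 4. So 5^{28} ≡ 5^{4} ≡ 1 (mod 13)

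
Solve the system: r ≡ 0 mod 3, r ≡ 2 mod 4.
M = 3 × 4 = 12. M₁ = 4, y₁ ≡ 1 mod 3. M₂ = 3, y₂ ≡ 3 mod 4. r = 0×4×1 + 2×3×3 ≡ 6 mod 12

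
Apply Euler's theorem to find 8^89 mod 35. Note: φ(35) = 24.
By Euler: 8^{24} ≡ 1 mod 35 since gcd(8, 35) = 1. 89 = 3×24 + 17. So 8^{89} ≡ 8^{17} ≡ 8 mod 35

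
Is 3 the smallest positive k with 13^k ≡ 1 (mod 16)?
Powers of 13 mod 16: 13^1≡13, 13^2≡9, 13^3≡5, 13^4≡1. 13^3≡5≢1, so ord ≠ 3. No, the actual order is 4.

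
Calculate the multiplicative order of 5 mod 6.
Powers of 5 mod 6: 5^1≡5, 5^2≡1. Order = 2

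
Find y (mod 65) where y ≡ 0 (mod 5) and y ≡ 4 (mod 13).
M = 5 × 13 = 65. M₁ = 13, y₁ ≡ 2 (mod 5). M₂ = 5, y₂ ≡ 8 (mod 13). y = 0×13×2 + 4×5×8 ≡ 30 (mod 65)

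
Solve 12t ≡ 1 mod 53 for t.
Since 53 is prime, by Fermat 12^(-1) ≡ 12^{51} ≡ 31 mod 53. Verify: 12 × 31 = 372 ≡ 1 mod 53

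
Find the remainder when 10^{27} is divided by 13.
By Fermat: 10^{12} ≡ 1 mod 13. 27 = 2×12 + 3. So 10^{27} ≡ 10^{3} ≡ 12 mod 13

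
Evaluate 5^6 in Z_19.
By repeated squaring mod 19: 5^{1}≡5, 5^{2}≡6, 5^{4}≡17. Then 5^{6} = 5^{4+2} ≡ 17 × 6 ≡ 7 mod 19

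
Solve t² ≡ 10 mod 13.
The square roots of 10 mod 13 are 7 and 6. Verify: 7² = 49 ≡ 10 mod 13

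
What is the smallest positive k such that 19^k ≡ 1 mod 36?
Powers of 19 mod 36: 19^1≡19, 19^2≡1. So the order of 19 is 2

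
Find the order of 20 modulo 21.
Powers of 20 mod 21: 20^1≡20, 20^2≡1. Order = 2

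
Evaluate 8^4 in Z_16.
8^{4} = 4096 ≡ 0 (mod 16)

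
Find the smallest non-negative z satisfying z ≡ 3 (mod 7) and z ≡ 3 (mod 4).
M = 7 × 4 = 28. M₁ = 4, y₁ ≡ 2 (mod 7). M₂ = 7, y₂ ≡ 3 (mod 4). z = 3×4×2 + 3×7×3 ≡ 3 (mod 28)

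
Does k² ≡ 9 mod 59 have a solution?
By Euler's criterion: 9^{29} ≡ 1 mod 59. Since this equals 1, 9 is a QR.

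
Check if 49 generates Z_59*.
49^{29} ≡ 1 (mod 59) and 29 < 58, so ord_59(49) = 29 ≠ 58 and 49 is not a primitive root.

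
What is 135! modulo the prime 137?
(136)! = (135)! × (136) ≡ -1 mod 137. So (135)! ≡ -1 × (136)^(-1) ≡ (-1)×(-1) = 1 mod 137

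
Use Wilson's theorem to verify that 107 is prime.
(106)! mod 107 = 106. Since this equals -1 mod 107, Wilson confirms 107 is prime.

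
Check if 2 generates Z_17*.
2^{8} ≡ 1 mod 17 and 8 < 16, so ord_17(2) = 8 ≠ 16 and 2 is not a primitive root.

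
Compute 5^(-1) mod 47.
Since 47 is prime, by Fermat 5^(-1) ≡ 5^{45} ≡ 19 mod 47. Verify: 5 × 19 = 95 ≡ 1 mod 47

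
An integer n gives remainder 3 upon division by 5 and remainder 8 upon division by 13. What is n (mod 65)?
M = 5 × 13 = 65. M₁ = 13, y₁ ≡ 2 (mod 5). M₂ = 5, y₂ ≡ 8 (mod 13). n = 3×13×2 + 8×5×8 ≡ 8 (mod 65)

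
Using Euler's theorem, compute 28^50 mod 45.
By Euler: 28^{24} ≡ 1 (mod 45) since gcd(28, 45) = 1. 50 = 2×24 + 2. So 28^{50} ≡ 28^{2} ≡ 19 (mod 45)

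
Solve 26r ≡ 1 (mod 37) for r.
Since 37 is prime, by Fermat 26^(-1) ≡ 26^{35} ≡ 10 (mod 37). Verify: 26 × 10 = 260 ≡ 1 (mod 37)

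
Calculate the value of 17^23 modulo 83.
By repeated squaring (mod 83): 17^{1}≡17, 17^{2}≡40, 17^{4}≡23, 17^{8}≡31, 17^{16}≡48. Then 17^{23} = 17^{16+4+2+1} ≡ 48 × 23 × 40 × 17 ≡ 68 (mod 83)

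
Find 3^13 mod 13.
Using Fermat: 3^{12} ≡ 1 mod 13. 13 ≡ 1 mod 12. So 3^{13} ≡ 3^{1} ≡ 3 mod 13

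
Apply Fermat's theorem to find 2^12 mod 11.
By Fermat: 2^{10} ≡ 1 mod 11. So 2^{12} = 2^{10} · 2^{2} ≡ 2^{2} ≡ 4 mod 11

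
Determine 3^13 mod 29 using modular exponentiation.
By repeated squaring (mod 29): 3^{1}≡3, 3^{2}≡9, 3^{4}≡23, 3^{8}≡7. Then 3^{13} = 3^{8+4+1} ≡ 7 × 23 × 3 ≡ 19 (mod 29)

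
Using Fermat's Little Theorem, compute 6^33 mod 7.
By Fermat: 6^{6} ≡ 1 (mod 7). 33 = 5×6 + 3. So 6^{33} ≡ 6^{3} ≡ 6 (mod 7)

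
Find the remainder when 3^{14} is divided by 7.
By Fermat: 3^{6} ≡ 1 mod 7. 14 = 2×6 + 2. So 3^{14} ≡ 3^{2} ≡ 2 mod 7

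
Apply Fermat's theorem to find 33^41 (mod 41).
By Fermat: 33^{40} ≡ 1 (mod 41). So 33^{41} = 33^{40} · 33^{1} ≡ 33^{1} ≡ 33 (mod 41)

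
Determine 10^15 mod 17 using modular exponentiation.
By repeated squaring mod 17: 10^{1}≡10, 10^{2}≡15, 10^{4}≡4, 10^{8}≡16. Then 10^{15} = 10^{8+4+2+1} ≡ 16 × 4 × 15 × 10 ≡ 12 mod 17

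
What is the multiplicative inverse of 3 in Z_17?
Since 17 is prime, by Fermat 3^(-1) ≡ 3^{15} ≡ 6 (mod 17). Verify: 3 × 6 = 18 ≡ 1 (mod 17)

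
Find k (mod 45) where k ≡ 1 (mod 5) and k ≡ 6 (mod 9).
M = 5 × 9 = 45. M₁ = 9, y₁ ≡ 4 (mod 5). M₂ = 5, y₂ ≡ 2 (mod 9). k = 1×9×4 + 6×5×2 ≡ 6 (mod 45)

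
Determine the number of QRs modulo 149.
Exactly half the non-zero residues mod a prime are QRs: (149-1)/2 = 74.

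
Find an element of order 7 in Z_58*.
7 has order 7 mod 58 since 7^{7} ≡ 1 mod 58 and no smaller power works.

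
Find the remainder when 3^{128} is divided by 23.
By Fermat: 3^{22} ≡ 1 (mod 23). 128 = 5×22 + 18. So 3^{128} ≡ 3^{18} ≡ 2 (mod 23)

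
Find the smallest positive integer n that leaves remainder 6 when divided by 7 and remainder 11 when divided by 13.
M = 7 × 13 = 91. M₁ = 13, y₁ ≡ 6 (mod 7). M₂ = 7, y₂ ≡ 2 (mod 13). n = 6×13×6 + 11×7×2 ≡ 76 (mod 91)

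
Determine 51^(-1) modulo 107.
Since 107 is prime, by Fermat 51^(-1) ≡ 51^{105} ≡ 21 mod 107. Verify: 51 × 21 = 1071 ≡ 1 mod 107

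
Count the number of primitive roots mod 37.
There are φ(37-1) = φ(36) = 12 primitive roots modulo 37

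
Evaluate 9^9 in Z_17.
By repeated squaring mod 17: 9^{1}≡9, 9^{2}≡13, 9^{4}≡16, 9^{8}≡1. Then 9^{9} = 9^{8+1} ≡ 1 × 9 ≡ 9 mod 17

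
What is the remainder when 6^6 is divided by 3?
By repeated squaring (mod 3): 6^{1}≡0, 6^{2}≡0, 6^{4}≡0. Then 6^{6} = 6^{4+2} ≡ 0 × 0 ≡ 0 (mod 3)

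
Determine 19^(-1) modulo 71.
Since 71 is prime, by Fermat 19^(-1) ≡ 19^{69} ≡ 15 mod 71. Verify: 19 × 15 = 285 ≡ 1 mod 71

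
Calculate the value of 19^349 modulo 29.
Using Fermat: 19^{28} ≡ 1 (mod 29). 349 ≡ 13 (mod 28). So 19^{349} ≡ 19^{13} ≡ 3 (mod 29)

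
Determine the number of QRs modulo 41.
The squaring map on Z_41* is 2-to-1, so there are (40)/2 = 20 QRs.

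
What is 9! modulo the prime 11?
(10)! = (9)! × (10) ≡ -1 mod 11. So (9)! ≡ -1 × (10)^(-1) ≡ (-1)×(-1) = 1 mod 11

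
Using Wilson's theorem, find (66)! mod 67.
By Wilson's theorem, (66)! ≡ -1 ≡ 66 mod 67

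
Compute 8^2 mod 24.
8^{2} = 64 ≡ 16 (mod 24)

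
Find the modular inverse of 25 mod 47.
Since 47 is prime, by Fermat 25^(-1) ≡ 25^{45} ≡ 32 (mod 47). Verify: 25 × 32 = 800 ≡ 1 (mod 47)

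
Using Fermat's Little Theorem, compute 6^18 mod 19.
By Fermat's Little Theorem, 6^{18} ≡ 1 (mod 19) since 19 is prime and gcd(6, 19) = 1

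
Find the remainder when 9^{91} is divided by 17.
By Fermat: 9^{16} ≡ 1 (mod 17). 91 = 5×16 + 11. So 9^{91} ≡ 9^{11} ≡ 15 (mod 17)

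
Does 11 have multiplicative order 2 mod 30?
Powers of 11 mod 30: 11^1≡11, 11^2≡1. First k with 11^k≡1 is k=2. Yes, ord_30(11) = 2.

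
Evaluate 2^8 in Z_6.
By repeated squaring (mod 6): 2^{1}≡2, 2^{2}≡4, 2^{4}≡4, 2^{8}≡4. So 2^{8} ≡ 4 (mod 6)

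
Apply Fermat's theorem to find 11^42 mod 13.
By Fermat: 11^{12} ≡ 1 mod 13. 42 = 3×12 + 6. So 11^{42} ≡ 11^{6} ≡ 12 mod 13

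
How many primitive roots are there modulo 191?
A prime p has φ(p-1) primitive roots; here φ(190) = 72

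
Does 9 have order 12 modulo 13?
9^{3} ≡ 1 (mod 13) and 3 < 12, so ord_13(9) = 3 ≠ 12 and 9 is not a primitive root.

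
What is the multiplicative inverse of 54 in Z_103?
Since 103 is prime, by Fermat 54^(-1) ≡ 54^{101} ≡ 21 mod 103. Verify: 54 × 21 = 1134 ≡ 1 mod 103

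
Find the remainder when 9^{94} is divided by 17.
By Fermat: 9^{16} ≡ 1 (mod 17). 94 = 5×16 + 14. So 9^{94} ≡ 9^{14} ≡ 4 (mod 17)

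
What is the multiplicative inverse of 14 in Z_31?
Since 31 is prime, by Fermat 14^(-1) ≡ 14^{29} ≡ 20 mod 31. Verify: 14 × 20 = 280 ≡ 1 mod 31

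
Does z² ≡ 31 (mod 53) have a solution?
By Euler's criterion: 31^{26} ≡ 52 (mod 53). Since this equals -1 (≡ 52), 31 is not a QR.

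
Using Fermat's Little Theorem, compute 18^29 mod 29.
By Fermat: 18^{28} ≡ 1 mod 29. So 18^{29} = 18^{28} · 18^{1} ≡ 18^{1} ≡ 18 mod 29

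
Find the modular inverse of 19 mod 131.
Since 131 is prime, by Fermat 19^(-1) ≡ 19^{129} ≡ 69 mod 131. Verify: 19 × 69 = 1311 ≡ 1 mod 131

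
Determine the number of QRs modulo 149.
For prime 149, there are (p-1)/2 = (149-1)/2 = 74 quadratic residues (excluding 0).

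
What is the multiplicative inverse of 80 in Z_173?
Since 173 is prime, by Fermat 80^(-1) ≡ 80^{171} ≡ 93 (mod 173). Verify: 80 × 93 = 7440 ≡ 1 (mod 173)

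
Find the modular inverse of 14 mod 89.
Since 89 is prime, by Fermat 14^(-1) ≡ 14^{87} ≡ 70 (mod 89). Verify: 14 × 70 = 980 ≡ 1 (mod 89)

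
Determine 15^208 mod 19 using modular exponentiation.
Using Fermat: 15^{18} ≡ 1 (mod 19). 208 ≡ 10 (mod 18). So 15^{208} ≡ 15^{10} ≡ 4 (mod 19)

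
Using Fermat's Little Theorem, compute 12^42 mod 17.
By Fermat: 12^{16} ≡ 1 mod 17. 42 = 2×16 + 10. So 12^{42} ≡ 12^{10} ≡ 9 mod 17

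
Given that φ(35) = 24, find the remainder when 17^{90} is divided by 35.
By Euler: 17^{24} ≡ 1 mod 35 since gcd(17, 35) = 1. 90 = 3×24 + 18. So 17^{90} ≡ 17^{18} ≡ 29 mod 35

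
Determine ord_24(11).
Powers of 11 mod 24: 11^1≡11, 11^2≡1. So the order of 11 is 2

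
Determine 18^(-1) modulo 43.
Since 43 is prime, by Fermat 18^(-1) ≡ 18^{41} ≡ 12 (mod 43). Verify: 18 × 12 = 216 ≡ 1 (mod 43)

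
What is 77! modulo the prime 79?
(78)! = (77)! × (78) ≡ -1 (mod 79). So (77)! ≡ -1 × (78)^(-1) ≡ (-1)×(-1) = 1 (mod 79)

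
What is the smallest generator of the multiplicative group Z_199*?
g = 3. For each prime q|198: 3^{99}≡198, 3^{66}≡106, 3^{18}≡125, none ≡ 1, so ord_199(3) = 198 and 3 is a primitive root.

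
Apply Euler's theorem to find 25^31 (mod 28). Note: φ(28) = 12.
By Euler: 25^{12} ≡ 1 (mod 28) since gcd(25, 28) = 1. 31 = 2×12 + 7. So 25^{31} ≡ 25^{7} ≡ 25 (mod 28)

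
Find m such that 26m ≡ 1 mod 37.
Since 37 is prime, by Fermat 26^(-1) ≡ 26^{35} ≡ 10 mod 37. Verify: 26 × 10 = 260 ≡ 1 mod 37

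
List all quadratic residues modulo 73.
QRs mod 73: {1, 2, 3, 4, 6, 8, 9, 12, 16, 18, 19, 23, 24, 25, 27, 32, 35, 36, 37, 38, 41, 46, 48, 49, 50, 54, 55, 57, 61, 64, 65, 67, 69, 70, 71, 72}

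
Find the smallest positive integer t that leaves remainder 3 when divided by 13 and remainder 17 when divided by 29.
M = 13 × 29 = 377. M₁ = 29, y₁ ≡ 9 mod 13. M₂ = 13, y₂ ≡ 9 mod 29. t = 3×29×9 + 17×13×9 ≡ 133 mod 377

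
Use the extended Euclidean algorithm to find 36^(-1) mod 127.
Extended GCD: 36(60) + 127(-17) = 1. So 36^(-1) ≡ 60 mod 127. Verify: 36 × 60 = 2160 ≡ 1 mod 127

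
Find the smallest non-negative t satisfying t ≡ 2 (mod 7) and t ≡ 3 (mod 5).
M = 7 × 5 = 35. M₁ = 5, y₁ ≡ 3 (mod 7). M₂ = 7, y₂ ≡ 3 (mod 5). t = 2×5×3 + 3×7×3 ≡ 23 (mod 35)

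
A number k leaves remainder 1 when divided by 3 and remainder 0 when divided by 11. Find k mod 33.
M = 3 × 11 = 33. M₁ = 11, y₁ ≡ 2 mod 3. M₂ = 3, y₂ ≡ 4 mod 11. k = 1×11×2 + 0×3×4 ≡ 22 mod 33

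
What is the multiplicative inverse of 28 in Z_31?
Since 31 is prime, by Fermat 28^(-1) ≡ 28^{29} ≡ 10 (mod 31). Verify: 28 × 10 = 280 ≡ 1 (mod 31)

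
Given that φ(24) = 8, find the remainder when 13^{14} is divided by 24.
By Euler: 13^{8} ≡ 1 mod 24 since gcd(13, 24) = 1. 14 = 1×8 + 6. So 13^{14} ≡ 13^{6} ≡ 1 mod 24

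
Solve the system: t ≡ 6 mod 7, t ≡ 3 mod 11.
M = 7 × 11 = 77. M₁ = 11, y₁ ≡ 2 mod 7. M₂ = 7, y₂ ≡ 8 mod 11. t = 6×11×2 + 3×7×8 ≡ 69 mod 77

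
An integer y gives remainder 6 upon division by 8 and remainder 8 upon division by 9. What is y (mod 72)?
M = 8 × 9 = 72. M₁ = 9, y₁ ≡ 1 (mod 8). M₂ = 8, y₂ ≡ 8 (mod 9). y = 6×9×1 + 8×8×8 ≡ 62 (mod 72)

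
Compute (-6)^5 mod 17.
By repeated squaring (mod 17): (-6)^{1}≡11, (-6)^{2}≡2, (-6)^{4}≡4. Then (-6)^{5} = (-6)^{4+1} ≡ 4 × 11 ≡ 10 (mod 17)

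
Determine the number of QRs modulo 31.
Exactly half the non-zero residues mod a prime are QRs: (31-1)/2 = 15.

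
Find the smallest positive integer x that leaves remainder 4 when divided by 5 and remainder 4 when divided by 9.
M = 5 × 9 = 45. M₁ = 9, y₁ ≡ 4 (mod 5). M₂ = 5, y₂ ≡ 2 (mod 9). x = 4×9×4 + 4×5×2 ≡ 4 (mod 45)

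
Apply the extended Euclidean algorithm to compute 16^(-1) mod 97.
Extended GCD: 16(-6) + 97(1) = 1. So 16^(-1) ≡ -6 ≡ 91 mod 97. Verify: 16 × 91 = 1456 ≡ 1 mod 97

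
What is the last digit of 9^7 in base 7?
Using Fermat: 9^{6} ≡ 1 mod 7. 7 ≡ 1 mod 6. So 9^{7} ≡ 9^{1} ≡ 2 mod 7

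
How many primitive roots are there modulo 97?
A prime p has φ(p-1) primitive roots; here φ(96) = 32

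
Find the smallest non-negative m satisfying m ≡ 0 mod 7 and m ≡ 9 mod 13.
M = 7 × 13 = 91. M₁ = 13, y₁ ≡ 6 mod 7. M₂ = 7, y₂ ≡ 2 mod 13. m = 0×13×6 + 9×7×2 ≡ 35 mod 91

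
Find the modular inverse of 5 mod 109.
Since 109 is prime, by Fermat 5^(-1) ≡ 5^{107} ≡ 22 mod 109. Verify: 5 × 22 = 110 ≡ 1 mod 109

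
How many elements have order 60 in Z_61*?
Number of primitive roots mod 61 = φ(p-1) = φ(60) = 16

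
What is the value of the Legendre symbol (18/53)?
(18/53) = 18^{26} mod 53 = -1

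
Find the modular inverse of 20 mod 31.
Since 31 is prime, by Fermat 20^(-1) ≡ 20^{29} ≡ 14 (mod 31). Verify: 20 × 14 = 280 ≡ 1 (mod 31)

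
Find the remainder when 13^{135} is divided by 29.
By Fermat: 13^{28} ≡ 1 mod 29. 135 = 4×28 + 23. So 13^{135} ≡ 13^{23} ≡ 5 mod 29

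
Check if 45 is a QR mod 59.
By Euler's criterion: 45^{29} ≡ 1 (mod 59). Since this equals 1, 45 is a QR.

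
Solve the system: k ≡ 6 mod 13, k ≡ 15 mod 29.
M = 13 × 29 = 377. M₁ = 29, y₁ ≡ 9 mod 13. M₂ = 13, y₂ ≡ 9 mod 29. k = 6×29×9 + 15×13×9 ≡ 305 mod 377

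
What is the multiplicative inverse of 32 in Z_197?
Since 197 is prime, by Fermat 32^(-1) ≡ 32^{195} ≡ 117 mod 197. Verify: 32 × 117 = 3744 ≡ 1 mod 197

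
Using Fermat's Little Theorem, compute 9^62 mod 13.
By Fermat: 9^{12} ≡ 1 (mod 13). 62 = 5×12 + 2. So 9^{62} ≡ 9^{2} ≡ 3 (mod 13)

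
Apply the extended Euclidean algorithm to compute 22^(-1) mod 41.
Extended GCD: 22(-13) + 41(7) = 1. So 22^(-1) ≡ -13 ≡ 28 (mod 41). Verify: 22 × 28 = 616 ≡ 1 (mod 41)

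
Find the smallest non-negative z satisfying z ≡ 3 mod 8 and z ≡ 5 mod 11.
M = 8 × 11 = 88. M₁ = 11, y₁ ≡ 3 mod 8. M₂ = 8, y₂ ≡ 7 mod 11. z = 3×11×3 + 5×8×7 ≡ 27 mod 88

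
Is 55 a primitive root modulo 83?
ord_83(55) divides 82. For each prime q|82: 55^{41}≡82, 55^{2}≡37, none ≡ 1. So 55 has order 82 and is a primitive root mod 83.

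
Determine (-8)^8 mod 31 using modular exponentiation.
By repeated squaring mod 31: (-8)^{1}≡23, (-8)^{2}≡2, (-8)^{4}≡4, (-8)^{8}≡16. So (-8)^{8} ≡ 16 mod 31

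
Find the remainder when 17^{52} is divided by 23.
By Fermat: 17^{22} ≡ 1 (mod 23). 52 = 2×22 + 8. So 17^{52} ≡ 17^{8} ≡ 18 (mod 23)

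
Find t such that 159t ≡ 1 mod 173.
Since 173 is prime, by Fermat 159^(-1) ≡ 159^{171} ≡ 37 mod 173. Verify: 159 × 37 = 5883 ≡ 1 mod 173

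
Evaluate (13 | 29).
(13/29) = 13^{14} mod 29 = 1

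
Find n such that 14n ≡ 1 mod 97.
Since 97 is prime, by Fermat 14^(-1) ≡ 14^{95} ≡ 7 mod 97. Verify: 14 × 7 = 98 ≡ 1 mod 97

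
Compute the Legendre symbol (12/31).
(12/31) = 12^{15} mod 31 = -1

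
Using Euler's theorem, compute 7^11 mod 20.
By Euler: 7^{8} ≡ 1 (mod 20) since gcd(7, 20) = 1. 11 = 1×8 + 3. So 7^{11} ≡ 7^{3} ≡ 3 (mod 20)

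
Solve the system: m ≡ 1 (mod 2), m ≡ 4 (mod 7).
M = 2 × 7 = 14. M₁ = 7, y₁ ≡ 1 (mod 2). M₂ = 2, y₂ ≡ 4 (mod 7). m = 1×7×1 + 4×2×4 ≡ 11 (mod 14)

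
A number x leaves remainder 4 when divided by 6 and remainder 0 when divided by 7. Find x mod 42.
M = 6 × 7 = 42. M₁ = 7, y₁ ≡ 1 mod 6. M₂ = 6, y₂ ≡ 6 mod 7. x = 4×7×1 + 0×6×6 ≡ 28 mod 42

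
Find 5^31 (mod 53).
By repeated squaring (mod 53): 5^{1}≡5, 5^{2}≡25, 5^{4}≡42, 5^{8}≡15, 5^{16}≡13. Then 5^{31} = 5^{16+8+4+2+1} ≡ 13 × 15 × 42 × 25 × 5 ≡ 2 (mod 53)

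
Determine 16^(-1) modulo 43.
Since 43 is prime, by Fermat 16^(-1) ≡ 16^{41} ≡ 35 (mod 43). Verify: 16 × 35 = 560 ≡ 1 (mod 43)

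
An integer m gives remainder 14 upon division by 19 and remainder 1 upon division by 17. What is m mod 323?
M = 19 × 17 = 323. M₁ = 17, y₁ ≡ 9 mod 19. M₂ = 19, y₂ ≡ 9 mod 17. m = 14×17×9 + 1×19×9 ≡ 52 mod 323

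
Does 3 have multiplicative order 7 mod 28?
Powers of 3 mod 28: 3^1≡3, 3^2≡9, 3^3≡27, 3^4≡25, 3^5≡19, 3^6≡1. Already 3^6≡1, so the order is 6 < 7. No, the actual order is 6.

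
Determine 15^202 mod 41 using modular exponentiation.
Using Fermat: 15^{40} ≡ 1 mod 41. 202 ≡ 2 mod 40. So 15^{202} ≡ 15^{2} ≡ 20 mod 41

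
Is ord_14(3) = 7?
Powers of 3 mod 14: 3^1≡3, 3^2≡9, 3^3≡13, 3^4≡11, 3^5≡5, 3^6≡1. Already 3^6≡1, so the order is 6 < 7. No, the actual order is 6.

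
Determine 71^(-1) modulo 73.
Since 73 is prime, by Fermat 71^(-1) ≡ 71^{71} ≡ 36 (mod 73). Verify: 71 × 36 = 2556 ≡ 1 (mod 73)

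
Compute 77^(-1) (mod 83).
Since 83 is prime, by Fermat 77^(-1) ≡ 77^{81} ≡ 69 (mod 83). Verify: 77 × 69 = 5313 ≡ 1 (mod 83)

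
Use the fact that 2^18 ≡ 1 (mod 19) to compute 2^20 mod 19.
By Fermat: 2^{18} ≡ 1 (mod 19). So 2^{20} = 2^{18} · 2^{2} ≡ 2^{2} ≡ 4 (mod 19)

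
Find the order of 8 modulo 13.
Powers of 8 mod 13: 8^1≡8, 8^2≡12, 8^3≡5, 8^4≡1. ord_13(8) = 4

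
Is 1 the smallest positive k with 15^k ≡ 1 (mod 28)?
Powers of 15 mod 28: 15^1≡15, 15^2≡1. 15^1≡15≢1, so ord ≠ 1. No, the actual order is 2.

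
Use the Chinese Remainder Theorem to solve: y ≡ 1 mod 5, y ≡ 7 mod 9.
M = 5 × 9 = 45. M₁ = 9, y₁ ≡ 4 mod 5. M₂ = 5, y₂ ≡ 2 mod 9. y = 1×9×4 + 7×5×2 ≡ 16 mod 45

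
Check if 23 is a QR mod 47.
By Euler's criterion: 23^{23} ≡ 46 mod 47. Since this equals -1 (≡ 46), 23 is not a QR.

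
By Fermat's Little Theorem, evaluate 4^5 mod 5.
By Fermat: 4^{4} ≡ 1 (mod 5). So 4^{5} = 4^{4} · 4^{1} ≡ 4^{1} ≡ 4 (mod 5)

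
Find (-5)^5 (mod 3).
Using Fermat: (-5)^{2} ≡ 1 (mod 3). 5 ≡ 1 (mod 2). So (-5)^{5} ≡ (-5)^{1} ≡ 1 (mod 3)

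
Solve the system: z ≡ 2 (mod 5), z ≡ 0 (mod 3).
M = 5 × 3 = 15. M₁ = 3, y₁ ≡ 2 (mod 5). M₂ = 5, y₂ ≡ 2 (mod 3). z = 2×3×2 + 0×5×2 ≡ 12 (mod 15)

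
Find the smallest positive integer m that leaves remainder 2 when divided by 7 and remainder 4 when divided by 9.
M = 7 × 9 = 63. M₁ = 9, y₁ ≡ 4 (mod 7). M₂ = 7, y₂ ≡ 4 (mod 9). m = 2×9×4 + 4×7×4 ≡ 58 (mod 63)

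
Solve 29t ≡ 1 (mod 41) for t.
Since 41 is prime, by Fermat 29^(-1) ≡ 29^{39} ≡ 17 (mod 41). Verify: 29 × 17 = 493 ≡ 1 (mod 41)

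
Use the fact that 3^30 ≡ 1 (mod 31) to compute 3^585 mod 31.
By Fermat: 3^{30} ≡ 1 (mod 31). 585 ≡ 15 (mod 30). So 3^{585} ≡ 3^{15} ≡ 30 (mod 31)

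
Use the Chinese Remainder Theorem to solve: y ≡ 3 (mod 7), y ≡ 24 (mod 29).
M = 7 × 29 = 203. M₁ = 29, y₁ ≡ 1 (mod 7). M₂ = 7, y₂ ≡ 25 (mod 29). y = 3×29×1 + 24×7×25 ≡ 24 (mod 203)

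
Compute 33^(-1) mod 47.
Since 47 is prime, by Fermat 33^(-1) ≡ 33^{45} ≡ 10 mod 47. Verify: 33 × 10 = 330 ≡ 1 mod 47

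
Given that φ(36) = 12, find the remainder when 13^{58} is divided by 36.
By Euler: 13^{12} ≡ 1 (mod 36) since gcd(13, 36) = 1. 58 = 4×12 + 10. So 13^{58} ≡ 13^{10} ≡ 13 (mod 36)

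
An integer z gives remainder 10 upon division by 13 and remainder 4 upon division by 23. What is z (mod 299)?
M = 13 × 23 = 299. M₁ = 23, y₁ ≡ 4 (mod 13). M₂ = 13, y₂ ≡ 16 (mod 23). z = 10×23×4 + 4×13×16 ≡ 257 (mod 299)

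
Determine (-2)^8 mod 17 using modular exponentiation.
By repeated squaring mod 17: (-2)^{1}≡15, (-2)^{2}≡4, (-2)^{4}≡16, (-2)^{8}≡1. So (-2)^{8} ≡ 1 mod 17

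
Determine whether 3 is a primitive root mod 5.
ord_5(3) divides 4. For each prime q|4: 3^{2}≡4, none ≡ 1. So 3 has order 4 and is a primitive root mod 5.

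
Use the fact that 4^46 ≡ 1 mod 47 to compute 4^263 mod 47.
By Fermat: 4^{46} ≡ 1 mod 47. 263 ≡ 33 mod 46. So 4^{263} ≡ 4^{33} ≡ 6 mod 47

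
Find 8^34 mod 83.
By repeated squaring mod 83: 8^{1}≡8, 8^{2}≡64, 8^{4}≡29, 8^{8}≡11, 8^{16}≡38, 8^{32}≡33. Then 8^{34} = 8^{32+2} ≡ 33 × 64 ≡ 37 mod 83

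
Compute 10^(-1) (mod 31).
Since 31 is prime, by Fermat 10^(-1) ≡ 10^{29} ≡ 28 (mod 31). Verify: 10 × 28 = 280 ≡ 1 (mod 31)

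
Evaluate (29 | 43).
(29/43) = 29^{21} mod 43 = -1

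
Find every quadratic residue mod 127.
Quadratic residues modulo 127: {1, 2, 4, 8, 9, 11, 13, 15, 16, 17, 18, 19, 21, 22, 25, 26, 30, 31, 32, 34, 35, 36, 37, 38, 41, 42, 44, 47, 49, 50, 52, 60, 61, 62, 64, 68, 69, 70, 71, 72, 73, 74, 76, 79, 81, 82, 84, 87, 88, 94, 98, 99, 100, 103, 104, 107, 113, 115, 117, 120, 121, 122, 124}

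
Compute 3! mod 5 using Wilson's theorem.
(4)! = (3)! × (4) ≡ -1 mod 5. So (3)! ≡ -1 × (4)^(-1) ≡ (-1)×(-1) = 1 mod 5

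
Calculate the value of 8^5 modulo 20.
By repeated squaring mod 20: 8^{1}≡8, 8^{2}≡4, 8^{4}≡16. Then 8^{5} = 8^{4+1} ≡ 16 × 8 ≡ 8 mod 20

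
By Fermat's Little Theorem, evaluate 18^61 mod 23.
By Fermat: 18^{22} ≡ 1 (mod 23). 61 = 2×22 + 17. So 18^{61} ≡ 18^{17} ≡ 8 (mod 23)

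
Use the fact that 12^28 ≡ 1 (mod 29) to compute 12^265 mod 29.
By Fermat: 12^{28} ≡ 1 (mod 29). 265 ≡ 13 (mod 28). So 12^{265} ≡ 12^{13} ≡ 12 (mod 29)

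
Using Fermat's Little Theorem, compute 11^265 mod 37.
By Fermat: 11^{36} ≡ 1 (mod 37). 265 ≡ 13 (mod 36). So 11^{265} ≡ 11^{13} ≡ 11 (mod 37)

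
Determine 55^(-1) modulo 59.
Since 59 is prime, by Fermat 55^(-1) ≡ 55^{57} ≡ 44 (mod 59). Verify: 55 × 44 = 2420 ≡ 1 (mod 59)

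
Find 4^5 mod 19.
By repeated squaring mod 19: 4^{1}≡4, 4^{2}≡16, 4^{4}≡9. Then 4^{5} = 4^{4+1} ≡ 9 × 4 ≡ 17 mod 19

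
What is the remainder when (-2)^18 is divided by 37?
By repeated squaring mod 37: (-2)^{1}≡35, (-2)^{2}≡4, (-2)^{4}≡16, (-2)^{8}≡34, (-2)^{16}≡9. Then (-2)^{18} = (-2)^{16+2} ≡ 9 × 4 ≡ 36 mod 37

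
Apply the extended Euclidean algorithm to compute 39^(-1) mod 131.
Extended GCD: 39(-47) + 131(14) = 1. So 39^(-1) ≡ -47 ≡ 84 (mod 131). Verify: 39 × 84 = 3276 ≡ 1 (mod 131)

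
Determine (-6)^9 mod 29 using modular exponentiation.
By repeated squaring mod 29: (-6)^{1}≡23, (-6)^{2}≡7, (-6)^{4}≡20, (-6)^{8}≡23. Then (-6)^{9} = (-6)^{8+1} ≡ 23 × 23 ≡ 7 mod 29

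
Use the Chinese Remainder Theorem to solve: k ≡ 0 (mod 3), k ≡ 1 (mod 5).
M = 3 × 5 = 15. M₁ = 5, y₁ ≡ 2 (mod 3). M₂ = 3, y₂ ≡ 2 (mod 5). k = 0×5×2 + 1×3×2 ≡ 6 (mod 15)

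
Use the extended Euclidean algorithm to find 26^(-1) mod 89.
Extended GCD: 26(24) + 89(-7) = 1. So 26^(-1) ≡ 24 mod 89. Verify: 26 × 24 = 624 ≡ 1 mod 89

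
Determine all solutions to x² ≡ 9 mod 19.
The square roots of 9 mod 19 are 16 and 3. Verify: 16² = 256 ≡ 9 mod 19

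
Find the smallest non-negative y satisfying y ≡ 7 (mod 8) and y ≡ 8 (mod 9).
M = 8 × 9 = 72. M₁ = 9, y₁ ≡ 1 (mod 8). M₂ = 8, y₂ ≡ 8 (mod 9). y = 7×9×1 + 8×8×8 ≡ 71 (mod 72)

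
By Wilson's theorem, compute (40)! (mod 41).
By Wilson's theorem, (40)! ≡ -1 ≡ 40 (mod 41)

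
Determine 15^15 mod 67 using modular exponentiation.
By repeated squaring (mod 67): 15^{1}≡15, 15^{2}≡24, 15^{4}≡40, 15^{8}≡59. Then 15^{15} = 15^{8+4+2+1} ≡ 59 × 40 × 24 × 15 ≡ 40 (mod 67)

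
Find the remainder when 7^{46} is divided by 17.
By Fermat: 7^{16} ≡ 1 mod 17. 46 = 2×16 + 14. So 7^{46} ≡ 7^{14} ≡ 8 mod 17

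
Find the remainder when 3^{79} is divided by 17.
By Fermat: 3^{16} ≡ 1 (mod 17). 79 = 4×16 + 15. So 3^{79} ≡ 3^{15} ≡ 6 (mod 17)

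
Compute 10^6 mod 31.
By repeated squaring mod 31: 10^{1}≡10, 10^{2}≡7, 10^{4}≡18. Then 10^{6} = 10^{4+2} ≡ 18 × 7 ≡ 2 mod 31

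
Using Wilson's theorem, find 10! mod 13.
(12)! = (10)! × (11) × (12) ≡ -1 (mod 13). So (10)! ≡ -1 × [(12)(11)]^(-1) ≡ 6 (mod 13)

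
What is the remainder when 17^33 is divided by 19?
Using Fermat: 17^{18} ≡ 1 mod 19. 33 ≡ 15 mod 18. So 17^{33} ≡ 17^{15} ≡ 7 mod 19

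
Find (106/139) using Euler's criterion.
(106/139) = 106^{69} mod 139 = 1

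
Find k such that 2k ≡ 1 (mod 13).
Since 13 is prime, by Fermat 2^(-1) ≡ 2^{11} ≡ 7 (mod 13). Verify: 2 × 7 = 14 ≡ 1 (mod 13)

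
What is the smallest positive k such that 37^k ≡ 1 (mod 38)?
Powers of 37 mod 38: 37^1≡37, 37^2≡1. Order = 2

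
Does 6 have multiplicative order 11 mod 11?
Powers of 6 mod 11: 6^1≡6, 6^2≡3, 6^3≡7, 6^4≡9, 6^5≡10, 6^6≡5, 6^7≡8, 6^8≡4, 6^9≡2, 6^10≡1. Already 6^10≡1, so the order is 10 < 11. No, the actual order is 10.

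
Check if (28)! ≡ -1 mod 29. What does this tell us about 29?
(28)! mod 29 = 28. Since this equals -1 mod 29, Wilson confirms 29 is prime.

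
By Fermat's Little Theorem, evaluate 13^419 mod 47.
By Fermat: 13^{46} ≡ 1 mod 47. 419 ≡ 5 mod 46. So 13^{419} ≡ 13^{5} ≡ 40 mod 47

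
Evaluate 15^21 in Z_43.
By repeated squaring (mod 43): 15^{1}≡15, 15^{2}≡10, 15^{4}≡14, 15^{8}≡24, 15^{16}≡17. Then 15^{21} = 15^{16+4+1} ≡ 17 × 14 × 15 ≡ 1 (mod 43)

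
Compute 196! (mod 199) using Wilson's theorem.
(198)! = (196)! × (197) × (198) ≡ -1 (mod 199). So (196)! ≡ -1 × [(198)(197)]^(-1) ≡ 99 (mod 199)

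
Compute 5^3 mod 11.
5^{3} = 125 ≡ 4 mod 11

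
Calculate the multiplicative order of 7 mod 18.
Powers of 7 mod 18: 7^1≡7, 7^2≡13, 7^3≡1. ord_18(7) = 3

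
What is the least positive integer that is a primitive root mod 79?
g = 3. For each prime q|78: 3^{39}≡78, 3^{26}≡23, 3^{6}≡18, none ≡ 1, so ord_79(3) = 78 and 3 is a primitive root.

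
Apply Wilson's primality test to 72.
(71)! mod 72 = 0. Since 0 ≢ -1 (mod 72), 72 is not prime.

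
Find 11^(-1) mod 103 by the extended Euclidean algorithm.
Extended GCD: 11(-28) + 103(3) = 1. So 11^(-1) ≡ -28 ≡ 75 mod 103. Verify: 11 × 75 = 825 ≡ 1 mod 103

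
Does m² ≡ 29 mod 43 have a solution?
By Euler's criterion: 29^{21} ≡ 42 mod 43. Since this equals -1 (≡ 42), 29 is not a QR.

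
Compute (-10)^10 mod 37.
By repeated squaring mod 37: (-10)^{1}≡27, (-10)^{2}≡26, (-10)^{4}≡10, (-10)^{8}≡26. Then (-10)^{10} = (-10)^{8+2} ≡ 26 × 26 ≡ 10 mod 37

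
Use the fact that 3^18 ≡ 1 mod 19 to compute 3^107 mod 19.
By Fermat: 3^{18} ≡ 1 mod 19. 107 = 5×18 + 17. So 3^{107} ≡ 3^{17} ≡ 13 mod 19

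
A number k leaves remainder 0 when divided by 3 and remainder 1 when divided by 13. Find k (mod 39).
M = 3 × 13 = 39. M₁ = 13, y₁ ≡ 1 (mod 3). M₂ = 3, y₂ ≡ 9 (mod 13). k = 0×13×1 + 1×3×9 ≡ 27 (mod 39)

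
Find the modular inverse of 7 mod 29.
Since 29 is prime, by Fermat 7^(-1) ≡ 7^{27} ≡ 25 (mod 29). Verify: 7 × 25 = 175 ≡ 1 (mod 29)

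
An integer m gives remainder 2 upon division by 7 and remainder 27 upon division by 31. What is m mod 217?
M = 7 × 31 = 217. M₁ = 31, y₁ ≡ 5 mod 7. M₂ = 7, y₂ ≡ 9 mod 31. m = 2×31×5 + 27×7×9 ≡ 58 mod 217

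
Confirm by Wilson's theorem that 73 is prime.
(72)! mod 73 = 72. Since this equals -1 mod 73, Wilson confirms 73 is prime.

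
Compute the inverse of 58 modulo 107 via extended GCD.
Extended GCD: 58(24) + 107(-13) = 1. So 58^(-1) ≡ 24 mod 107. Verify: 58 × 24 = 1392 ≡ 1 mod 107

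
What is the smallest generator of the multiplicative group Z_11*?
g = 2. Powers: [2, 4, 8, 5, 10, 9, 7, 3, ...] generates all 10 non-zero residues.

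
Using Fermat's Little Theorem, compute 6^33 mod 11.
By Fermat: 6^{10} ≡ 1 mod 11. 33 = 3×10 + 3. So 6^{33} ≡ 6^{3} ≡ 7 mod 11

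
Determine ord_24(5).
Powers of 5 mod 24: 5^1≡5, 5^2≡1. So the order of 5 is 2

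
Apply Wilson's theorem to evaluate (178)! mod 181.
(180)! = (178)! × (179) × (180) ≡ -1 (mod 181). So (178)! ≡ -1 × [(180)(179)]^(-1) ≡ 90 (mod 181)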